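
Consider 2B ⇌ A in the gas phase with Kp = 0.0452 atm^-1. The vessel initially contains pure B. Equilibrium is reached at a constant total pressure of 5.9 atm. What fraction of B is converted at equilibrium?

Let X = conversion of B (basis 1 mol B); extent of reaction ξ = 0.5X.
Mole table: n_B = 1 − X; n_A = 0.5X.
n_T = Σnᵢ = 1 − 0.5X.
y_i = n_i/n_T, p_i = y_i·P. Kp = p_A / (p_B^2).
Setting this equal to 0.0452 atm^-1 and taking the physical root (0 < X < 1) gives X = 0.304.

X = 0.304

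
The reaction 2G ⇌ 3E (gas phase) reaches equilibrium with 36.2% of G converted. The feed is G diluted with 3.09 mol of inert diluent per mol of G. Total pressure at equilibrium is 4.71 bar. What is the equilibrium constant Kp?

Basis: 1 mol G initially; let X = conversion of G. Extent ξ = 0.5X.
Moles: n_G = 1 − X; n_E = 1.5X; n_I = 3.09 (inert).
n_T = Σnᵢ = 4.09 + 0.5X.
At X = 0.362: n_G = 0.638, n_E = 0.543, n_T = 4.27.
p_i = (n_i/n_T)·P. Kp = p_E^3 / (p_G^2) = 0.434 bar.

Kp = 0.434 bar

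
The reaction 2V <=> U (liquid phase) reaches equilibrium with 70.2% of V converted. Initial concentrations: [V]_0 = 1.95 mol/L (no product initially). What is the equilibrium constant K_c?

K_c = 2.03 L/mol

Let X = conversion of V.
Concentrations: [V] = 1.95 − 1.95X; [U] = 0.975X.
At X = 0.702: [V] = 0.581, [U] = 0.684.
K_c = [U] / ([V]^2) = 2.03 L/mol.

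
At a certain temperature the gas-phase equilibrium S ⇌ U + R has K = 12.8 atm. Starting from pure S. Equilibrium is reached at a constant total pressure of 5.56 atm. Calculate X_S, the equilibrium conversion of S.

X = 0.835

Basis: 1 mol S initially; let X = conversion of S. Extent ξ = X.
Species balance: n_S = 1 − X; n_U = X; n_R = X.
Summing: n_T = 1 + X.
Mole fractions y_i = n_i/n_T; K = p_U p_R / (p_S) with p_i = y_i·P.
Substituting and setting equal to 12.8 atm gives a polynomial in X; the root in (0,1) is X = 0.835.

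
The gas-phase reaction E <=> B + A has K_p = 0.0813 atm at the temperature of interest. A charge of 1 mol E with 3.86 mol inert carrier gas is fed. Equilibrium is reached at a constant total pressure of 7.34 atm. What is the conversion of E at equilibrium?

X = 0.211

Take 1 mol E as basis and let X be its fractional conversion, so ξ = X.
Moles: n_E = 1 − X; n_B = X; n_A = X; n_I = 3.86 (inert).
n_T = Σnᵢ = 4.86 + X.
y_i = n_i/n_T, p_i = y_i·P. K_p = p_B p_A / (p_E).
Setting this equal to 0.0813 atm and taking the physical root (0 < X < 1) gives X = 0.211.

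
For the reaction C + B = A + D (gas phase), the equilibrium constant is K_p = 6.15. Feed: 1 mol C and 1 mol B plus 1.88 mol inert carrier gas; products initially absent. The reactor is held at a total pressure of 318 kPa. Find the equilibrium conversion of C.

X = 0.713

Let X = conversion of C (basis 1 mol C); extent of reaction ξ = X.
Mole table: n_C = 1 − X; n_B = 1 − X; n_A = X; n_D = X; n_I = 1.88 (inert).
Since Δν = 0, n_T = 3.88 throughout.
y_i = n_i/n_T, p_i = y_i·P. K_p = p_A p_D / (p_C p_B).
Setting this equal to 6.15 and taking the physical root (0 < X < 1) gives X = 0.713.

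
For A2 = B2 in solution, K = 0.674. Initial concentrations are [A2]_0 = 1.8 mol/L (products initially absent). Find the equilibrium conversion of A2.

Let X = conversion of A2; extent ξ = 1.8·X mol/L.
Concentrations: [A2] = 1.8 − 1.8X; [B2] = 1.8X.
K = [B2] / ([A2]).
This equals 0.674 at X = 0.403 (the root in 0 < X < 1).

X = 0.403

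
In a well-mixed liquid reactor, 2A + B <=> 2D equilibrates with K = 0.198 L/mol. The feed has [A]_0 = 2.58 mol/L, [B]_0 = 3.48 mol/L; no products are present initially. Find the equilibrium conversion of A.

Let X = conversion of A; extent ξ = 2.58X/2 mol/L.
Concentrations: [A] = 2.58 − 2.58X; [B] = 3.48 − 1.29X; [D] = 2.58X.
K = [D]^2 / ([A]^2 [B]).
This equals 0.198 at X = 0.432 (the root in 0 < X < 1).

X = 0.432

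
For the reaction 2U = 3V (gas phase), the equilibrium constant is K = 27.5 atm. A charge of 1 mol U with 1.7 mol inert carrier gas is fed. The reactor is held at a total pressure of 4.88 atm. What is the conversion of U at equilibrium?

Let X = conversion of U (basis 1 mol U); extent of reaction ξ = 0.5X.
Moles: n_U = 1 − X; n_V = 1.5X; n_I = 1.7 (inert).
n_T = Σnᵢ = 2.7 + 0.5X.
With p_i = (n_i/n_T)P, K = p_V^3 / (p_U^2).
Substituting and setting equal to 27.5 atm gives a polynomial in X; the root in (0,1) is X = 0.726.

X = 0.726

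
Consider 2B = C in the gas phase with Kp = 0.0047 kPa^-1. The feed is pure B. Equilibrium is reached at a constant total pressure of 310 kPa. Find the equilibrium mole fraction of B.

y_B = 0.554

Basis: 1 mol B initially; let X = conversion of B. Extent ξ = 0.5X.
At extent ξ: n_B = 1 − X; n_C = 0.5X.
n_T = Σnᵢ = 1 − 0.5X.
With p_i = (n_i/n_T)P, Kp = p_C / (p_B^2).
This yields a degree-2 equation in X; solving on (0,1), X = 0.617.
Then n_B = 0.383, n_T = 0.691, so y_B = 0.554.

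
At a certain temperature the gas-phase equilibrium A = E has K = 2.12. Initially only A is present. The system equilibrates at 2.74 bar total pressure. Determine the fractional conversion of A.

X = 0.679

Basis: 1 mol A initially; let X = conversion of A. Extent ξ = X.
At extent ξ: n_A = 1 − X; n_E = X.
n_T stays at 1 (no change in mole number).
Mole fractions y_i = n_i/n_T; K = p_E / (p_A) with p_i = y_i·P.
This yields a degree-1 equation in X; solving on (0,1), X = 0.679.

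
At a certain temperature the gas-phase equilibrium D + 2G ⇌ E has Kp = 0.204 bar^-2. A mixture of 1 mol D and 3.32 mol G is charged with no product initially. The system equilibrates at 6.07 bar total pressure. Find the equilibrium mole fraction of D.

Take 1 mol D as basis and let X be its fractional conversion, so ξ = X.
Moles: n_D = 1 − X; n_G = 3.32 − 2X; n_E = X.
n_T = Σnᵢ = 4.32 − 2X.
Mole fractions y_i = n_i/n_T; Kp = p_E / (p_D p_G^2) with p_i = y_i·P.
Equating to 0.204 bar^-2 and solving on 0 < X < 1: X = 0.757.
Then n_D = 0.243, n_T = 2.81, so y_D = 0.087.

y_D = 0.087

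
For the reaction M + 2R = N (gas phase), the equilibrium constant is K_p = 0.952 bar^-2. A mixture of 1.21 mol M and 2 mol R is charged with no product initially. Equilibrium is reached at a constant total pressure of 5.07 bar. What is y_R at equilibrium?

Let X = conversion of R (basis 2 mol R); extent of reaction ξ = X.
Species balance: n_M = 1.21 − X; n_R = 2 − 2X; n_N = X.
Summing: n_T = 3.21 − 2X.
y_i = n_i/n_T, p_i = y_i·P. K_p = p_N / (p_M p_R^2).
This yields a degree-3 equation in X; solving on (0,1), X = 0.776.
Then n_R = 0.448, n_T = 1.66, so y_R = 0.270.

y_R = 0.270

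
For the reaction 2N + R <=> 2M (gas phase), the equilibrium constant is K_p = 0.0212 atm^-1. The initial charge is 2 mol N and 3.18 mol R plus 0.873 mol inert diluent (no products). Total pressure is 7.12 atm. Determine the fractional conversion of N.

X = 0.217

Basis: 2 mol N initially; let X = conversion of N. Extent ξ = X.
Moles: n_N = 2 − 2X; n_R = 3.18 − X; n_M = 2X; n_I = 0.873 (inert).
n_T = Σnᵢ = 6.05 − X.
With p_i = (n_i/n_T)P, K_p = p_M^2 / (p_N^2 p_R).
Substituting and setting equal to 0.0212 atm^-1 gives a polynomial in X; the root in (0,1) is X = 0.217.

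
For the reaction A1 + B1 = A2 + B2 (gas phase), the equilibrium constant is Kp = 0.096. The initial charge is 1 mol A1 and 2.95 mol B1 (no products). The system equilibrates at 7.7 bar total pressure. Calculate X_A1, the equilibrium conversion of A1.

X = 0.388

Let X = conversion of A1 (basis 1 mol A1); extent of reaction ξ = X.
At extent ξ: n_A1 = 1 − X; n_B1 = 2.95 − X; n_A2 = X; n_B2 = X.
n_T stays at 3.95 (no change in mole number).
With p_i = (n_i/n_T)P, Kp = p_A2 p_B2 / (p_A1 p_B1).
This yields a degree-2 equation in X; solving on (0,1), X = 0.388.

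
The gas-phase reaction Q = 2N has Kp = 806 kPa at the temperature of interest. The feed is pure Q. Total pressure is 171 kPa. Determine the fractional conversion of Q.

X = 0.735

Take 1 mol Q as basis and let X be its fractional conversion, so ξ = X.
Mole table: n_Q = 1 − X; n_N = 2X.
Summing: n_T = 1 + X.
Mole fractions y_i = n_i/n_T; Kp = p_N^2 / (p_Q) with p_i = y_i·P.
Substituting and setting equal to 806 kPa gives a polynomial in X; the root in (0,1) is X = 0.735.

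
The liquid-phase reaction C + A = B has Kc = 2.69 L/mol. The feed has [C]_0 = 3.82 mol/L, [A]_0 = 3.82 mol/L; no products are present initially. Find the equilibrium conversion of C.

X = 0.733

Let X = conversion of C; extent ξ = 3.82·X mol/L.
Concentrations: [C] = 3.82 − 3.82X; [A] = 3.82 − 3.82X; [B] = 3.82X.
Kc = [B] / ([C] [A]).
This equals 2.69 at X = 0.733 (the root in 0 < X < 1).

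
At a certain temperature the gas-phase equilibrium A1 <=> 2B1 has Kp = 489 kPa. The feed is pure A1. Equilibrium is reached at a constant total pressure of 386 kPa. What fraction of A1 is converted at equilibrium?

Basis: 1 mol A1 initially; let X = conversion of A1. Extent ξ = X.
At extent ξ: n_A1 = 1 − X; n_B1 = 2X.
Total moles n_T = 1 + X.
With p_i = (n_i/n_T)P, Kp = p_B1^2 / (p_A1).
Equating to 489 kPa and solving on 0 < X < 1: X = 0.490.

X = 0.490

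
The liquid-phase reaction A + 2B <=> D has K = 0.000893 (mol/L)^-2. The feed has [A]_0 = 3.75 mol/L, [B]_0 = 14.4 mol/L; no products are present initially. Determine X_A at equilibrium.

Let X = conversion of A; extent ξ = 3.75·X mol/L.
Concentrations: [A] = 3.75 − 3.75X; [B] = 14.4 − 7.5X; [D] = 3.75X.
K = [D] / ([A] [B]^2).
Solving K = 0.000893 for X ∈ (0,1): X = 0.138.

X = 0.138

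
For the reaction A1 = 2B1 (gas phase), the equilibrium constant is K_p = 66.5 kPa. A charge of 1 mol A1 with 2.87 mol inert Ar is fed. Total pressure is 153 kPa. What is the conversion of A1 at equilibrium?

X = 0.491

Let X = conversion of A1 (basis 1 mol A1); extent of reaction ξ = X.
Species balance: n_A1 = 1 − X; n_B1 = 2X; n_I = 2.87 (inert).
n_T = Σnᵢ = 3.87 + X.
With p_i = (n_i/n_T)P, K_p = p_B1^2 / (p_A1).
Setting this equal to 66.5 kPa and taking the physical root (0 < X < 1) gives X = 0.491.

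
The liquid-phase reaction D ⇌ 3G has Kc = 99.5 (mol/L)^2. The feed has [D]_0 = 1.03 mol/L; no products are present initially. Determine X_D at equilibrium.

X = 0.833

Let X = conversion of D; extent ξ = 1.03·X mol/L.
Concentrations: [D] = 1.03 − 1.03X; [G] = 3.09X.
Kc = [G]^3 / ([D]).
Setting equal to 99.5 and solving for X on (0,1) gives X = 0.833.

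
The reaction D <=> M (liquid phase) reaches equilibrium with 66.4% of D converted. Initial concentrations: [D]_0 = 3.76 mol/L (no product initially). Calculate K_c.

Let X = conversion of D.
Concentrations: [D] = 3.76 − 3.76X; [M] = 3.76X.
At X = 0.664: [D] = 1.26, [M] = 2.5.
K_c = [M] / ([D]) = 1.98.

K_c = 1.98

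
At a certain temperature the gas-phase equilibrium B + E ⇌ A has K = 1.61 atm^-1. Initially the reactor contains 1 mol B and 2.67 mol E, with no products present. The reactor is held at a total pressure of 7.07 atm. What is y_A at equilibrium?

Let X = conversion of B (basis 1 mol B); extent of reaction ξ = X.
Moles: n_B = 1 − X; n_E = 2.67 − X; n_A = X.
Summing: n_T = 3.67 − X.
y_i = n_i/n_T, p_i = y_i·P. K = p_A / (p_B p_E).
Equating to 1.61 atm^-1 and solving on 0 < X < 1: X = 0.880.
Then n_A = 0.88, n_T = 2.79, so y_A = 0.315.

y_A = 0.315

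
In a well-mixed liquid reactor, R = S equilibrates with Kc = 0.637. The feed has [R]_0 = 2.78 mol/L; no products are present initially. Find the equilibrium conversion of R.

Let X = conversion of R; extent ξ = 2.78·X mol/L.
Concentrations: [R] = 2.78 − 2.78X; [S] = 2.78X.
Kc = [S] / ([R]).
Solving Kc = 0.637 for X ∈ (0,1): X = 0.389.

X = 0.389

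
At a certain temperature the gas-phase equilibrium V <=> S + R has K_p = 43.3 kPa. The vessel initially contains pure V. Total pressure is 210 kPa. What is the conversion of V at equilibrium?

X = 0.413

Basis: 1 mol V initially; let X = conversion of V. Extent ξ = X.
Moles: n_V = 1 − X; n_S = X; n_R = X.
Total moles n_T = 1 + X.
Mole fractions y_i = n_i/n_T; K_p = p_S p_R / (p_V) with p_i = y_i·P.
Equating to 43.3 kPa and solving on 0 < X < 1: X = 0.413.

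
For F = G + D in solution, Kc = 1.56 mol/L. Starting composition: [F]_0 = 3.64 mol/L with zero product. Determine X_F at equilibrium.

Let X = conversion of F; extent ξ = 3.64·X mol/L.
Concentrations: [F] = 3.64 − 3.64X; [G] = 3.64X; [D] = 3.64X.
Kc = [G] [D] / ([F]).
Setting equal to 1.56 and solving for X on (0,1) gives X = 0.475.

X = 0.475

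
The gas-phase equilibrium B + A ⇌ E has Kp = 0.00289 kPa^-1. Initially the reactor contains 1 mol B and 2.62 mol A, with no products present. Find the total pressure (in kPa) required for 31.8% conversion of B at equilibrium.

Basis: 1 mol B initially; let X = conversion of B. Extent ξ = X.
Mole table: n_B = 1 − X; n_A = 2.62 − X; n_E = X.
n_T = Σnᵢ = 3.62 − X.
Kp = p_E / (p_B p_A) with p_i = (n_i/n_T)·P.
At X = 0.318: the mole-fraction product g(X) = Π y_i^ν_i = 0.6688. Since Kp = g(X)·P^{-1}, P = (g/Kp)^(1/1) = (0.6688/0.00289)^(1/1) = 231 kPa.

P = 231 kPa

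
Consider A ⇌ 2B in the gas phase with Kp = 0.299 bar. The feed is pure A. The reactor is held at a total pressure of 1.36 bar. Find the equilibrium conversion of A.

X = 0.228

Let X = conversion of A (basis 1 mol A); extent of reaction ξ = X.
Mole table: n_A = 1 − X; n_B = 2X.
Summing: n_T = 1 + X.
With p_i = (n_i/n_T)P, Kp = p_B^2 / (p_A).
Setting this equal to 0.299 bar and taking the physical root (0 < X < 1) gives X = 0.228.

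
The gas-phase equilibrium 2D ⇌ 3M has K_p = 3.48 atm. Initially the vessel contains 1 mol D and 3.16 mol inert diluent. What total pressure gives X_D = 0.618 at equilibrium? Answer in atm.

Basis: 1 mol D initially; let X = conversion of D. Extent ξ = 0.5X.
Mole table: n_D = 1 − X; n_M = 1.5X; n_I = 3.16 (inert).
n_T = Σnᵢ = 4.16 + 0.5X.
K_p = p_M^3 / (p_D^2) with p_i = (n_i/n_T)·P.
At X = 0.618: the mole-fraction product g(X) = Π y_i^ν_i = 1.222. Since K_p = g(X)·P^{1}, P = (K_p/g)^(1/1) = (3.48/1.222)^(1/1) = 2.85 atm.

P = 2.85 atm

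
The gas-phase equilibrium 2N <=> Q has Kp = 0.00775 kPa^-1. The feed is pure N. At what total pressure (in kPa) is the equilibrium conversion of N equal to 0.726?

Take 1 mol N as basis and let X be its fractional conversion, so ξ = 0.5X.
At extent ξ: n_N = 1 − X; n_Q = 0.5X.
Total moles n_T = 1 − 0.5X.
Kp = p_Q / (p_N^2) with p_i = (n_i/n_T)·P.
At X = 0.726: the mole-fraction product g(X) = Π y_i^ν_i = 3.08. Since Kp = g(X)·P^{-1}, P = (g/Kp)^(1/1) = (3.08/0.00775)^(1/1) = 397 kPa.

P = 397 kPa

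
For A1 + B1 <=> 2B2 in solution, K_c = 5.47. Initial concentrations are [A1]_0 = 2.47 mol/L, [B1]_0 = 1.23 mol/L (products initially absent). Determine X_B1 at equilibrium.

X = 0.713

Let X = conversion of B1; extent ξ = 1.23·X mol/L.
Concentrations: [A1] = 2.47 − 1.23X; [B1] = 1.23 − 1.23X; [B2] = 2.46X.
K_c = [B2]^2 / ([A1] [B1]).
Setting equal to 5.47 and solving for X on (0,1) gives X = 0.713.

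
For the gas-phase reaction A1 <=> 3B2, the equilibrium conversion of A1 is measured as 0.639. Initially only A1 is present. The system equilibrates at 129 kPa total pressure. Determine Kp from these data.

Take 1 mol A1 as basis and let X be its fractional conversion, so ξ = X.
At extent ξ: n_A1 = 1 − X; n_B2 = 3X.
Summing: n_T = 1 + 2X.
At X = 0.639: n_A1 = 0.361, n_B2 = 1.92, n_T = 2.28.
p_i = (n_i/n_T)·P. Kp = p_B2^3 / (p_A1) = 6.26e+04 kPa^2.

Kp = 6.26e+04 kPa^2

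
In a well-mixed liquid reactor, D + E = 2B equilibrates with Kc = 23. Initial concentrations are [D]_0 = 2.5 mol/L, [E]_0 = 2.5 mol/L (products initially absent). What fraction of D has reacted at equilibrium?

Let X = conversion of D; extent ξ = 2.5·X mol/L.
Concentrations: [D] = 2.5 − 2.5X; [E] = 2.5 − 2.5X; [B] = 5X.
Kc = [B]^2 / ([D] [E]).
Equating to 23: the physical root is X = 0.706.

X = 0.706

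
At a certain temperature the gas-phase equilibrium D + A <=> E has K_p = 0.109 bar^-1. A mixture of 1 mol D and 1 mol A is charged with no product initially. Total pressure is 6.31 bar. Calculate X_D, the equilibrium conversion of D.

X = 0.230

Let X = conversion of D (basis 1 mol D); extent of reaction ξ = X.
Species balance: n_D = 1 − X; n_A = 1 − X; n_E = X.
Summing: n_T = 2 − X.
y_i = n_i/n_T, p_i = y_i·P. K_p = p_E / (p_D p_A).
This yields a degree-2 equation in X; solving on (0,1), X = 0.230.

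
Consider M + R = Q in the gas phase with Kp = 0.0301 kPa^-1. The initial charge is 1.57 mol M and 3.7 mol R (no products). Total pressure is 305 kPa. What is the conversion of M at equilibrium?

X = 0.847

Take 1.57 mol M as basis and let X be its fractional conversion, so ξ = 1.57X.
Mole table: n_M = 1.57 − 1.57X; n_R = 3.7 − 1.57X; n_Q = 1.57X.
Summing: n_T = 5.27 − 1.57X.
y_i = n_i/n_T, p_i = y_i·P. Kp = p_Q / (p_M p_R).
Equating to 0.0301 kPa^-1 and solving on 0 < X < 1: X = 0.847.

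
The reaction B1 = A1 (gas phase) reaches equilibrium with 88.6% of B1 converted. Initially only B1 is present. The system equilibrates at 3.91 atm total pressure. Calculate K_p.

Let X = conversion of B1 (basis 1 mol B1); extent of reaction ξ = X.
Species balance: n_B1 = 1 − X; n_A1 = X.
Since Δν = 0, n_T = 1 throughout.
At X = 0.886: n_B1 = 0.114, n_A1 = 0.886, n_T = 1.
p_i = (n_i/n_T)·P. K_p = p_A1 / (p_B1) = 7.77.

K_p = 7.77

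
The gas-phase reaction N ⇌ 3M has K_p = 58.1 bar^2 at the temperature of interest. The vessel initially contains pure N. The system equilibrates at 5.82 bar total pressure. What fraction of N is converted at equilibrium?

X = 0.503

Basis: 1 mol N initially; let X = conversion of N. Extent ξ = X.
Moles: n_N = 1 − X; n_M = 3X.
Total moles n_T = 1 + 2X.
y_i = n_i/n_T, p_i = y_i·P. K_p = p_M^3 / (p_N).
Substituting and setting equal to 58.1 bar^2 gives a polynomial in X; the root in (0,1) is X = 0.503.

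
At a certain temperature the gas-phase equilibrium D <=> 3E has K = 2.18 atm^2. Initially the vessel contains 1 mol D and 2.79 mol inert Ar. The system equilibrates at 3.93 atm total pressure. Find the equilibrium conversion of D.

Let X = conversion of D (basis 1 mol D); extent of reaction ξ = X.
Mole table: n_D = 1 − X; n_E = 3X; n_I = 2.79 (inert).
Summing: n_T = 3.79 + 2X.
y_i = n_i/n_T, p_i = y_i·P. K = p_E^3 / (p_D).
Setting this equal to 2.18 atm^2 and taking the physical root (0 < X < 1) gives X = 0.404.

X = 0.404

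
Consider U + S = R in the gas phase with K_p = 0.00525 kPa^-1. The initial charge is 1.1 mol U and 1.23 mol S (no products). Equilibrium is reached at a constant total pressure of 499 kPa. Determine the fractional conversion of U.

Take 1.1 mol U as basis and let X be its fractional conversion, so ξ = 1.1X.
Species balance: n_U = 1.1 − 1.1X; n_S = 1.23 − 1.1X; n_R = 1.1X.
Total moles n_T = 2.33 − 1.1X.
y_i = n_i/n_T, p_i = y_i·P. K_p = p_R / (p_U p_S).
Substituting and setting equal to 0.00525 kPa^-1 gives a polynomial in X; the root in (0,1) is X = 0.500.

X = 0.500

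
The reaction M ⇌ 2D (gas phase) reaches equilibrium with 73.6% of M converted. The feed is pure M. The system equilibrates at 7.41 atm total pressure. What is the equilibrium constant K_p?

Basis: 1 mol M initially; let X = conversion of M. Extent ξ = X.
At extent ξ: n_M = 1 − X; n_D = 2X.
n_T = Σnᵢ = 1 + X.
At X = 0.736: n_M = 0.264, n_D = 1.47, n_T = 1.74.
p_i = (n_i/n_T)·P. K_p = p_D^2 / (p_M) = 35 atm.

K_p = 35 atm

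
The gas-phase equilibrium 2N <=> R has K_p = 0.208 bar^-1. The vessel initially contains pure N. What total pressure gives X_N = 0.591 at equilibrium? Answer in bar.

P = 5.98 bar

Take 1 mol N as basis and let X be its fractional conversion, so ξ = 0.5X.
Mole table: n_N = 1 − X; n_R = 0.5X.
n_T = Σnᵢ = 1 − 0.5X.
K_p = p_R / (p_N^2) with p_i = (n_i/n_T)·P.
At X = 0.591: the mole-fraction product g(X) = Π y_i^ν_i = 1.244. Since K_p = g(X)·P^{-1}, P = (g/K_p)^(1/1) = (1.244/0.208)^(1/1) = 5.98 bar.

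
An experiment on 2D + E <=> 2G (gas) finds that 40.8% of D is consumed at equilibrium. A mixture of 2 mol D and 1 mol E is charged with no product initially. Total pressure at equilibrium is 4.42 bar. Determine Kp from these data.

Let X = conversion of D (basis 2 mol D); extent of reaction ξ = X.
Species balance: n_D = 2 − 2X; n_E = 1 − X; n_G = 2X.
Summing: n_T = 3 − X.
At X = 0.408: n_D = 1.18, n_E = 0.592, n_G = 0.816, n_T = 2.59.
p_i = (n_i/n_T)·P. Kp = p_G^2 / (p_D^2 p_E) = 0.471 bar^-1.

Kp = 0.471 bar^-1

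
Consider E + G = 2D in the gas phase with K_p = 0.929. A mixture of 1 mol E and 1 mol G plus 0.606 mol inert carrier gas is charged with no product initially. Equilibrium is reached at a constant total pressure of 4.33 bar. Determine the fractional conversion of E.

X = 0.325

Take 1 mol E as basis and let X be its fractional conversion, so ξ = X.
At extent ξ: n_E = 1 − X; n_G = 1 − X; n_D = 2X; n_I = 0.606 (inert).
Since Δν = 0, n_T = 2.61 throughout.
y_i = n_i/n_T, p_i = y_i·P. K_p = p_D^2 / (p_E p_G).
This yields a degree-2 equation in X; solving on (0,1), X = 0.325.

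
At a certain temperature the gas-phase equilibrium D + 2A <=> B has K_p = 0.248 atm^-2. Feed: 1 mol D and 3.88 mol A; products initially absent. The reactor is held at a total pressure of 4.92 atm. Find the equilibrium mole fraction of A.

y_A = 0.704

Take 1 mol D as basis and let X be its fractional conversion, so ξ = X.
Mole table: n_D = 1 − X; n_A = 3.88 − 2X; n_B = X.
Summing: n_T = 4.88 − 2X.
Mole fractions y_i = n_i/n_T; K_p = p_B / (p_D p_A^2) with p_i = y_i·P.
Equating to 0.248 atm^-2 and solving on 0 < X < 1: X = 0.749.
Then n_A = 2.38, n_T = 3.38, so y_A = 0.704.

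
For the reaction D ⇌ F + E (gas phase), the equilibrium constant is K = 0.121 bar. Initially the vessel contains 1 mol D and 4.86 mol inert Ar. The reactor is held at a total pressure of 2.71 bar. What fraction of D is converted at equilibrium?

Basis: 1 mol D initially; let X = conversion of D. Extent ξ = X.
At extent ξ: n_D = 1 − X; n_F = X; n_E = X; n_I = 4.86 (inert).
Summing: n_T = 5.86 + X.
With p_i = (n_i/n_T)P, K = p_F p_E / (p_D).
This yields a degree-2 equation in X; solving on (0,1), X = 0.407.

X = 0.407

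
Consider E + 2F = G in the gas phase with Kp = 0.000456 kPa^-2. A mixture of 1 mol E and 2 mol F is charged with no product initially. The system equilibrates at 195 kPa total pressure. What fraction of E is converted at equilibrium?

Take 1 mol E as basis and let X be its fractional conversion, so ξ = X.
Species balance: n_E = 1 − X; n_F = 2 − 2X; n_G = X.
n_T = Σnᵢ = 3 − 2X.
y_i = n_i/n_T, p_i = y_i·P. Kp = p_G / (p_E p_F^2).
This yields a degree-3 equation in X; solving on (0,1), X = 0.705.

X = 0.705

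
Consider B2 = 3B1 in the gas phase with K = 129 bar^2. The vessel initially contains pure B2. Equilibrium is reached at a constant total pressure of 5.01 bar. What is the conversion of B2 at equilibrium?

Let X = conversion of B2 (basis 1 mol B2); extent of reaction ξ = X.
Mole table: n_B2 = 1 − X; n_B1 = 3X.
Total moles n_T = 1 + 2X.
Mole fractions y_i = n_i/n_T; K = p_B1^3 / (p_B2) with p_i = y_i·P.
This yields a degree-3 equation in X; solving on (0,1), X = 0.693.

X = 0.693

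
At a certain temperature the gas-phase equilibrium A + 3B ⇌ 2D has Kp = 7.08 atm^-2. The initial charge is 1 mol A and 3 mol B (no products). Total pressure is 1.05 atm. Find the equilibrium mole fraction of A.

Take 1 mol A as basis and let X be its fractional conversion, so ξ = X.
At extent ξ: n_A = 1 − X; n_B = 3 − 3X; n_D = 2X.
Total moles n_T = 4 − 2X.
Mole fractions y_i = n_i/n_T; Kp = p_D^2 / (p_A p_B^3) with p_i = y_i·P.
Equating to 7.08 atm^-2 and solving on 0 < X < 1: X = 0.535.
Then n_A = 0.465, n_T = 2.93, so y_A = 0.159.

y_A = 0.159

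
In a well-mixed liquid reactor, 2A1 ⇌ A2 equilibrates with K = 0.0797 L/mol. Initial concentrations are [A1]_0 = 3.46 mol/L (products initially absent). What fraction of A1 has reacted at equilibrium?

X = 0.283

Let X = conversion of A1; extent ξ = 3.46X/2 mol/L.
Concentrations: [A1] = 3.46 − 3.46X; [A2] = 1.73X.
K = [A2] / ([A1]^2).
Equating to 0.0797 L/mol: the physical root is X = 0.283.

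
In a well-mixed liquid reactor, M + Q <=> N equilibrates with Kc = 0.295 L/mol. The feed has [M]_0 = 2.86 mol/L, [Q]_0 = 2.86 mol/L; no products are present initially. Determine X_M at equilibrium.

X = 0.353

Let X = conversion of M; extent ξ = 2.86·X mol/L.
Concentrations: [M] = 2.86 − 2.86X; [Q] = 2.86 − 2.86X; [N] = 2.86X.
Kc = [N] / ([M] [Q]).
Solving Kc = 0.295 for X ∈ (0,1): X = 0.353.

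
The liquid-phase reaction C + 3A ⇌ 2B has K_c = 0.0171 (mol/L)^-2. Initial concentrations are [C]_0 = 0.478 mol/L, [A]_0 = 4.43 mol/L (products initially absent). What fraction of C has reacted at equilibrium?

Let X = conversion of C; extent ξ = 0.478·X mol/L.
Concentrations: [C] = 0.478 − 0.478X; [A] = 4.43 − 1.43X; [B] = 0.956X.
K_c = [B]^2 / ([C] [A]^3).
Equating to 0.0171 (mol/L)^-2: the physical root is X = 0.488.

X = 0.488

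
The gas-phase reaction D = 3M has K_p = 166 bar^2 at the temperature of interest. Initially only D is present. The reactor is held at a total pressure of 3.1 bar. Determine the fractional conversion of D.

Let X = conversion of D (basis 1 mol D); extent of reaction ξ = X.
At extent ξ: n_D = 1 − X; n_M = 3X.
Summing: n_T = 1 + 2X.
y_i = n_i/n_T, p_i = y_i·P. K_p = p_M^3 / (p_D).
Substituting and setting equal to 166 bar^2 gives a polynomial in X; the root in (0,1) is X = 0.864.

X = 0.864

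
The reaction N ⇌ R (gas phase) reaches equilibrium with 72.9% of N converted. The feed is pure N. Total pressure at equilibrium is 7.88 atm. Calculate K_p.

K_p = 2.69

Take 1 mol N as basis and let X be its fractional conversion, so ξ = X.
At extent ξ: n_N = 1 − X; n_R = X.
Since Δν = 0, n_T = 1 throughout.
At X = 0.729: n_N = 0.271, n_R = 0.729, n_T = 1.
p_i = (n_i/n_T)·P. K_p = p_R / (p_N) = 2.69.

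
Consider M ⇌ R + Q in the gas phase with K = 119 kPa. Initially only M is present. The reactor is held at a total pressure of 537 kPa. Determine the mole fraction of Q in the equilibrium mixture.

Basis: 1 mol M initially; let X = conversion of M. Extent ξ = X.
Mole table: n_M = 1 − X; n_R = X; n_Q = X.
Summing: n_T = 1 + X.
Mole fractions y_i = n_i/n_T; K = p_R p_Q / (p_M) with p_i = y_i·P.
Substituting and setting equal to 119 kPa gives a polynomial in X; the root in (0,1) is X = 0.426.
Then n_Q = 0.426, n_T = 1.43, so y_Q = 0.299.

y_Q = 0.299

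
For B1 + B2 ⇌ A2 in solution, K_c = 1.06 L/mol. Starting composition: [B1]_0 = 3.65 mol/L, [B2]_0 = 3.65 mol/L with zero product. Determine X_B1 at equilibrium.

X = 0.605

Let X = conversion of B1; extent ξ = 3.65·X mol/L.
Concentrations: [B1] = 3.65 − 3.65X; [B2] = 3.65 − 3.65X; [A2] = 3.65X.
K_c = [A2] / ([B1] [B2]).
Solving K_c = 1.06 for X ∈ (0,1): X = 0.605.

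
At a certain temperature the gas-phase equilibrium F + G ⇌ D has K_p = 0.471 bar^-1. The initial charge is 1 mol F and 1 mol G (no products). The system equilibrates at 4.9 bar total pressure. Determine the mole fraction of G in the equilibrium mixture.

Basis: 1 mol F initially; let X = conversion of F. Extent ξ = X.
Moles: n_F = 1 − X; n_G = 1 − X; n_D = X.
n_T = Σnᵢ = 2 − X.
Mole fractions y_i = n_i/n_T; K_p = p_D / (p_F p_G) with p_i = y_i·P.
Substituting and setting equal to 0.471 bar^-1 gives a polynomial in X; the root in (0,1) is X = 0.450.
Then n_G = 0.55, n_T = 1.55, so y_G = 0.355.

y_G = 0.355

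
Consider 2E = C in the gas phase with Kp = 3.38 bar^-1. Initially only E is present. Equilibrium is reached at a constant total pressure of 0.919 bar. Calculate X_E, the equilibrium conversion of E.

Basis: 1 mol E initially; let X = conversion of E. Extent ξ = 0.5X.
Species balance: n_E = 1 − X; n_C = 0.5X.
n_T = Σnᵢ = 1 − 0.5X.
Mole fractions y_i = n_i/n_T; Kp = p_C / (p_E^2) with p_i = y_i·P.
Substituting and setting equal to 3.38 bar^-1 gives a polynomial in X; the root in (0,1) is X = 0.727.

X = 0.727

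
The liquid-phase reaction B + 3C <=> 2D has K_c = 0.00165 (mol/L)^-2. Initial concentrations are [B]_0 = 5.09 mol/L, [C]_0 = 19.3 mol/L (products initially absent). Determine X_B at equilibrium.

X = 0.365

Let X = conversion of B; extent ξ = 5.09·X mol/L.
Concentrations: [B] = 5.09 − 5.09X; [C] = 19.3 − 15.3X; [D] = 10.2X.
K_c = [D]^2 / ([B] [C]^3).
This equals 0.00165 at X = 0.365 (the root in 0 < X < 1).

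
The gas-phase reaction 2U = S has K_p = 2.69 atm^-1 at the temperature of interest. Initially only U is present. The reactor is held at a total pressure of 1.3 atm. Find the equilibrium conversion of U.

Let X = conversion of U (basis 1 mol U); extent of reaction ξ = 0.5X.
Moles: n_U = 1 − X; n_S = 0.5X.
Total moles n_T = 1 − 0.5X.
With p_i = (n_i/n_T)P, K_p = p_S / (p_U^2).
Equating to 2.69 atm^-1 and solving on 0 < X < 1: X = 0.742.

X = 0.742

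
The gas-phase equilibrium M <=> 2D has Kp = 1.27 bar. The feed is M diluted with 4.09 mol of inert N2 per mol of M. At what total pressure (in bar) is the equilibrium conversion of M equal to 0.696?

Take 1 mol M as basis and let X be its fractional conversion, so ξ = X.
Mole table: n_M = 1 − X; n_D = 2X; n_I = 4.09 (inert).
Total moles n_T = 5.09 + X.
Kp = p_D^2 / (p_M) with p_i = (n_i/n_T)·P.
At X = 0.696: the mole-fraction product g(X) = Π y_i^ν_i = 1.102. Since Kp = g(X)·P^{1}, P = (Kp/g)^(1/1) = (1.27/1.102)^(1/1) = 1.15 bar.

P = 1.15 bar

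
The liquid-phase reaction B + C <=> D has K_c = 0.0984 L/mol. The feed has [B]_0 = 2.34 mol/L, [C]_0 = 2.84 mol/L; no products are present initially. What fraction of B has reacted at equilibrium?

X = 0.191

Let X = conversion of B; extent ξ = 2.34·X mol/L.
Concentrations: [B] = 2.34 − 2.34X; [C] = 2.84 − 2.34X; [D] = 2.34X.
K_c = [D] / ([B] [C]).
Solving K_c = 0.0984 for X ∈ (0,1): X = 0.191.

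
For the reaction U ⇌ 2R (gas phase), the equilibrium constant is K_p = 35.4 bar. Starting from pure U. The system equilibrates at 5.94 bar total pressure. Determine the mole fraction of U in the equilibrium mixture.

y_U = 0.128

Basis: 1 mol U initially; let X = conversion of U. Extent ξ = X.
Moles: n_U = 1 − X; n_R = 2X.
Total moles n_T = 1 + X.
With p_i = (n_i/n_T)P, K_p = p_R^2 / (p_U).
Setting this equal to 35.4 bar and taking the physical root (0 < X < 1) gives X = 0.774.
Then n_U = 0.226, n_T = 1.77, so y_U = 0.128.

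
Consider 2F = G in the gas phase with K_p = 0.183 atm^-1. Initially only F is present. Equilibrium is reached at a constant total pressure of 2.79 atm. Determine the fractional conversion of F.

X = 0.427

Take 1 mol F as basis and let X be its fractional conversion, so ξ = 0.5X.
Mole table: n_F = 1 − X; n_G = 0.5X.
Total moles n_T = 1 − 0.5X.
y_i = n_i/n_T, p_i = y_i·P. K_p = p_G / (p_F^2).
Substituting and setting equal to 0.183 atm^-1 gives a polynomial in X; the root in (0,1) is X = 0.427.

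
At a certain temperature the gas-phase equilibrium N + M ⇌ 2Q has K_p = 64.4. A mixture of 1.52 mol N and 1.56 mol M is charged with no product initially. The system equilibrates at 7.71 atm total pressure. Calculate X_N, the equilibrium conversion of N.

X = 0.811

Let X = conversion of N (basis 1.52 mol N); extent of reaction ξ = 1.52X.
Moles: n_N = 1.52 − 1.52X; n_M = 1.56 − 1.52X; n_Q = 3.04X.
Since Δν = 0, n_T = 3.08 throughout.
With p_i = (n_i/n_T)P, K_p = p_Q^2 / (p_N p_M).
This yields a degree-2 equation in X; solving on (0,1), X = 0.811.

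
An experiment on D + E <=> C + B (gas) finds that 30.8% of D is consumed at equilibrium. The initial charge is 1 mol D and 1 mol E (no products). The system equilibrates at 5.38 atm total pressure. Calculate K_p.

Let X = conversion of D (basis 1 mol D); extent of reaction ξ = X.
Species balance: n_D = 1 − X; n_E = 1 − X; n_C = X; n_B = X.
Total moles n_T = 2 (Δν = 0, constant).
At X = 0.308: n_D = 0.692, n_E = 0.692, n_C = 0.308, n_B = 0.308, n_T = 2.
p_i = (n_i/n_T)·P. K_p = p_C p_B / (p_D p_E) = 0.198.

K_p = 0.198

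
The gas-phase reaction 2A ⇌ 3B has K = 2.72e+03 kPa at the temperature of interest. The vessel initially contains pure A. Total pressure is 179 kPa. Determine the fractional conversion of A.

X = 0.743

Take 1 mol A as basis and let X be its fractional conversion, so ξ = 0.5X.
Species balance: n_A = 1 − X; n_B = 1.5X.
Summing: n_T = 1 + 0.5X.
With p_i = (n_i/n_T)P, K = p_B^3 / (p_A^2).
Setting this equal to 2.72e+03 kPa and taking the physical root (0 < X < 1) gives X = 0.743.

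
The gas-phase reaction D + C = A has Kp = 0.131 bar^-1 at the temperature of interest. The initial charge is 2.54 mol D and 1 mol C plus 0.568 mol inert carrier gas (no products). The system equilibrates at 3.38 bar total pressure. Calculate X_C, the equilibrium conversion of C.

Take 1 mol C as basis and let X be its fractional conversion, so ξ = X.
Mole table: n_D = 2.54 − X; n_C = 1 − X; n_A = X; n_I = 0.568 (inert).
n_T = Σnᵢ = 4.11 − X.
y_i = n_i/n_T, p_i = y_i·P. Kp = p_A / (p_D p_C).
Equating to 0.131 bar^-1 and solving on 0 < X < 1: X = 0.209.

X = 0.209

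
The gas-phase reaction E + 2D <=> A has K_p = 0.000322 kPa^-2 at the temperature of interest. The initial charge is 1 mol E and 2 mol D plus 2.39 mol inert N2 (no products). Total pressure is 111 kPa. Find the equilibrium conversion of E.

X = 0.266

Let X = conversion of E (basis 1 mol E); extent of reaction ξ = X.
Species balance: n_E = 1 − X; n_D = 2 − 2X; n_A = X; n_I = 2.39 (inert).
n_T = Σnᵢ = 5.39 − 2X.
Mole fractions y_i = n_i/n_T; K_p = p_A / (p_E p_D^2) with p_i = y_i·P.
Substituting and setting equal to 0.000322 kPa^-2 gives a polynomial in X; the root in (0,1) is X = 0.266.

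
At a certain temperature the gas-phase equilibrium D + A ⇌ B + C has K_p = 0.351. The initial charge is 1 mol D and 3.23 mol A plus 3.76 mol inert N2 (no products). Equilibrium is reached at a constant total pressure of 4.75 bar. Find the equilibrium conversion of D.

X = 0.604

Let X = conversion of D (basis 1 mol D); extent of reaction ξ = X.
Moles: n_D = 1 − X; n_A = 3.23 − X; n_B = X; n_C = X; n_I = 3.76 (inert).
Since Δν = 0, n_T = 7.99 throughout.
y_i = n_i/n_T, p_i = y_i·P. K_p = p_B p_C / (p_D p_A).
Setting this equal to 0.351 and taking the physical root (0 < X < 1) gives X = 0.604.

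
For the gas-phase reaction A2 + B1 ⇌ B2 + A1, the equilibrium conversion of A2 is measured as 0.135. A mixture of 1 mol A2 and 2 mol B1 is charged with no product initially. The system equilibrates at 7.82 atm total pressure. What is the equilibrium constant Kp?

Kp = 0.0113

Take 1 mol A2 as basis and let X be its fractional conversion, so ξ = X.
Species balance: n_A2 = 1 − X; n_B1 = 2 − X; n_B2 = X; n_A1 = X.
n_T stays at 3 (no change in mole number).
At X = 0.135: n_A2 = 0.865, n_B1 = 1.86, n_B2 = 0.135, n_A1 = 0.135, n_T = 3.
p_i = (n_i/n_T)·P. Kp = p_B2 p_A1 / (p_A2 p_B1) = 0.0113.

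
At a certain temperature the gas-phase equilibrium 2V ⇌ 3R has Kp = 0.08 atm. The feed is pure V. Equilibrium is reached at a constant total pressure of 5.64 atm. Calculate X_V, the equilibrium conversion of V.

X = 0.148

Let X = conversion of V (basis 1 mol V); extent of reaction ξ = 0.5X.
Mole table: n_V = 1 − X; n_R = 1.5X.
n_T = Σnᵢ = 1 + 0.5X.
With p_i = (n_i/n_T)P, Kp = p_R^3 / (p_V^2).
Equating to 0.08 atm and solving on 0 < X < 1: X = 0.148.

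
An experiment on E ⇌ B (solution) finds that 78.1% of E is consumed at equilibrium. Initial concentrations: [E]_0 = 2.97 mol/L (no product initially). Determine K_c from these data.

Let X = conversion of E.
Concentrations: [E] = 2.97 − 2.97X; [B] = 2.97X.
At X = 0.781: [E] = 0.65, [B] = 2.32.
K_c = [B] / ([E]) = 3.57.

K_c = 3.57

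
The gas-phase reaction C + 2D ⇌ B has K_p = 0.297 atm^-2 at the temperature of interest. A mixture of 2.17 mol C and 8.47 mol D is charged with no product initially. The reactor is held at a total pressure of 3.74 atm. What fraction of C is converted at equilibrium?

X = 0.681

Let X = conversion of C (basis 2.17 mol C); extent of reaction ξ = 2.17X.
Mole table: n_C = 2.17 − 2.17X; n_D = 8.47 − 4.34X; n_B = 2.17X.
n_T = Σnᵢ = 10.6 − 4.34X.
Mole fractions y_i = n_i/n_T; K_p = p_B / (p_C p_D^2) with p_i = y_i·P.
Setting this equal to 0.297 atm^-2 and taking the physical root (0 < X < 1) gives X = 0.681.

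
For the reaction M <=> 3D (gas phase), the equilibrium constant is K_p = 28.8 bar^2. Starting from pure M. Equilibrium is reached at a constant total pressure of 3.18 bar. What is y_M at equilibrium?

y_M = 0.188

Take 1 mol M as basis and let X be its fractional conversion, so ξ = X.
Moles: n_M = 1 − X; n_D = 3X.
n_T = Σnᵢ = 1 + 2X.
With p_i = (n_i/n_T)P, K_p = p_D^3 / (p_M).
Setting this equal to 28.8 bar^2 and taking the physical root (0 < X < 1) gives X = 0.590.
Then n_M = 0.41, n_T = 2.18, so y_M = 0.188.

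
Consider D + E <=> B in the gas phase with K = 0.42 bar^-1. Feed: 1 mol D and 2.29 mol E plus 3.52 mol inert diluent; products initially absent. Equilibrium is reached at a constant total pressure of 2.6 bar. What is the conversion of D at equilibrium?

X = 0.253

Let X = conversion of D (basis 1 mol D); extent of reaction ξ = X.
Species balance: n_D = 1 − X; n_E = 2.29 − X; n_B = X; n_I = 3.52 (inert).
Total moles n_T = 6.81 − X.
Mole fractions y_i = n_i/n_T; K = p_B / (p_D p_E) with p_i = y_i·P.
This yields a degree-2 equation in X; solving on (0,1), X = 0.253.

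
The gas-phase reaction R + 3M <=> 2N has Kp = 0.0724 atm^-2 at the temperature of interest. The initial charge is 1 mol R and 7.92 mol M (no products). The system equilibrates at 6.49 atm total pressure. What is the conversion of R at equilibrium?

Basis: 1 mol R initially; let X = conversion of R. Extent ξ = X.
Species balance: n_R = 1 − X; n_M = 7.92 − 3X; n_N = 2X.
n_T = Σnᵢ = 8.92 − 2X.
y_i = n_i/n_T, p_i = y_i·P. Kp = p_N^2 / (p_R p_M^3).
This yields a degree-4 equation in X; solving on (0,1), X = 0.765.

X = 0.765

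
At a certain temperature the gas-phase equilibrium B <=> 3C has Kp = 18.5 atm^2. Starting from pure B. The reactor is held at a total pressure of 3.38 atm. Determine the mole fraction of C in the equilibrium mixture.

y_C = 0.745

Let X = conversion of B (basis 1 mol B); extent of reaction ξ = X.
At extent ξ: n_B = 1 − X; n_C = 3X.
Total moles n_T = 1 + 2X.
With p_i = (n_i/n_T)P, Kp = p_C^3 / (p_B).
Setting this equal to 18.5 atm^2 and taking the physical root (0 < X < 1) gives X = 0.493.
Then n_C = 1.48, n_T = 1.99, so y_C = 0.745.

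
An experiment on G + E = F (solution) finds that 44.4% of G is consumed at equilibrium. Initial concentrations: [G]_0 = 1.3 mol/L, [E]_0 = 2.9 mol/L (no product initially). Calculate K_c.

K_c = 0.344 L/mol

Let X = conversion of G.
Concentrations: [G] = 1.3 − 1.3X; [E] = 2.9 − 1.3X; [F] = 1.3X.
At X = 0.444: [G] = 0.723, [E] = 2.32, [F] = 0.577.
K_c = [F] / ([G] [E]) = 0.344 L/mol.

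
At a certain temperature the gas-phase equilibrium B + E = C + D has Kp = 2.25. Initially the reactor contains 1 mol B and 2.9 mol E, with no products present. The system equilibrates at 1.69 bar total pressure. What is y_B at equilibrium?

y_B = 0.040

Let X = conversion of B (basis 1 mol B); extent of reaction ξ = X.
At extent ξ: n_B = 1 − X; n_E = 2.9 − X; n_C = X; n_D = X.
Total moles n_T = 3.9 (Δν = 0, constant).
y_i = n_i/n_T, p_i = y_i·P. Kp = p_C p_D / (p_B p_E).
Equating to 2.25 and solving on 0 < X < 1: X = 0.845.
Then n_B = 0.155, n_T = 3.9, so y_B = 0.040.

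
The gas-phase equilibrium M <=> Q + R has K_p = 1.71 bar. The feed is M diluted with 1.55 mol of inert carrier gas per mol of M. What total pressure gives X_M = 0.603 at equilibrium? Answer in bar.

P = 5.89 bar

Basis: 1 mol M initially; let X = conversion of M. Extent ξ = X.
At extent ξ: n_M = 1 − X; n_Q = X; n_R = X; n_I = 1.55 (inert).
n_T = Σnᵢ = 2.55 + X.
K_p = p_Q p_R / (p_M) with p_i = (n_i/n_T)·P.
At X = 0.603: the mole-fraction product g(X) = Π y_i^ν_i = 0.2905. Since K_p = g(X)·P^{1}, P = (K_p/g)^(1/1) = (1.71/0.2905)^(1/1) = 5.89 bar.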